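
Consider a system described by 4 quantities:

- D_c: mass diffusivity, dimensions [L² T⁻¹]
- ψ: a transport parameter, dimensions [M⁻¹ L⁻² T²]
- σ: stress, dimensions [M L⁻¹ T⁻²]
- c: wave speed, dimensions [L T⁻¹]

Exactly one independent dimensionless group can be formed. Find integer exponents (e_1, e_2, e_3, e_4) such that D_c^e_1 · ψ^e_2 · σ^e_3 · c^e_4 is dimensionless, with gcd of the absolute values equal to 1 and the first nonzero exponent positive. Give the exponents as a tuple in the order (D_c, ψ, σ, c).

M: e_1·(0) + e_2·(-1) + e_3·(1) + e_4·(0) = 0
L: e_1·(2) + e_2·(-2) + e_3·(-1) + e_4·(1) = 0
T: e_1·(-1) + e_2·(2) + e_3·(-2) + e_4·(-1) = 0
Solving this homogeneous linear system for the smallest-integer solution (first nonzero entry positive) gives (3, 1, 1, -3).

(3, 1, 1, -3)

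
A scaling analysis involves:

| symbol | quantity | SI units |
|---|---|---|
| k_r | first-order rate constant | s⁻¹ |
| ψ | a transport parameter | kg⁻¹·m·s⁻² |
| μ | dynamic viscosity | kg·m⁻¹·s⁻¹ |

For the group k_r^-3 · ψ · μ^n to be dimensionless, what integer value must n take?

Balance the M exponent: (1)·n from μ, plus −3·(0) + (-1) = -1 from the rest, must sum to zero.
n − 1 = 0, so n = 1.

1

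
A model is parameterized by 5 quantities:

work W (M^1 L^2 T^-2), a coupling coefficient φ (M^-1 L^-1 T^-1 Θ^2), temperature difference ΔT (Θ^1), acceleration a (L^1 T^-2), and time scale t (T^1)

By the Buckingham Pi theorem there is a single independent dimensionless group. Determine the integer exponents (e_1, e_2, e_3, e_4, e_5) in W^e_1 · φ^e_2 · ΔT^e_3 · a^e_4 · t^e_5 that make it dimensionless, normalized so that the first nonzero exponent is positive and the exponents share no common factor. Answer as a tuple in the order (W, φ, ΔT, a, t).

(1, 1, -2, -1, 1)

M: e_1·(1) + e_2·(-1) + e_3·(0) + e_4·(0) + e_5·(0) = 0
L: e_1·(2) + e_2·(-1) + e_3·(0) + e_4·(1) + e_5·(0) = 0
T: e_1·(-2) + e_2·(-1) + e_3·(0) + e_4·(-2) + e_5·(1) = 0
Θ: e_1·(0) + e_2·(2) + e_3·(1) + e_4·(0) + e_5·(0) = 0
Solving this homogeneous linear system for the smallest-integer solution (first nonzero entry positive) gives (1, 1, -2, -1, 1).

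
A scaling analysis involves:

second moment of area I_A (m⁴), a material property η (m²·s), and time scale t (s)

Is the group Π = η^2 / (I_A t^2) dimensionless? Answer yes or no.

yes

Sum the exponent of each base dimension across the product:
  L: −[I_A]_L + 2·[η]_L − 2·[t]_L = −(4) + 2·(2) − 2·(0) = 0
  T: −[I_A]_T + 2·[η]_T − 2·[t]_T = −(0) + 2·(1) − 2·(1) = 0
All base exponents vanish — dimensionless.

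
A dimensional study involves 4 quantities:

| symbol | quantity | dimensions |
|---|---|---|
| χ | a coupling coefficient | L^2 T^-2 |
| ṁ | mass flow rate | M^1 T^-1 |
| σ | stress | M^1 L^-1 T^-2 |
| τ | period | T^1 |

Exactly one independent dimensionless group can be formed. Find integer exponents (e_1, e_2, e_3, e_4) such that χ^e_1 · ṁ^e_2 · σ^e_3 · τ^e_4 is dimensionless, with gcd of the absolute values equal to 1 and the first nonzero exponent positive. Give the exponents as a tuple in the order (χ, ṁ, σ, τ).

M: e_1·(0) + e_2·(1) + e_3·(1) + e_4·(0) = 0
L: e_1·(2) + e_2·(0) + e_3·(-1) + e_4·(0) = 0
T: e_1·(-2) + e_2·(-1) + e_3·(-2) + e_4·(1) = 0
Solving this homogeneous linear system for the smallest-integer solution (first nonzero entry positive) gives (1, -2, 2, 4).

(1, -2, 2, 4)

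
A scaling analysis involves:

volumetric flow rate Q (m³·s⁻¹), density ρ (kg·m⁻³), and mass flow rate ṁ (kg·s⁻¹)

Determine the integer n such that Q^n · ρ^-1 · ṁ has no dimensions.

Balance the L exponent: (3)·n from Q, plus −(-3) + (0) = 3 from the rest, must sum to zero.
3n + 3 = 0, so n = -1.

-1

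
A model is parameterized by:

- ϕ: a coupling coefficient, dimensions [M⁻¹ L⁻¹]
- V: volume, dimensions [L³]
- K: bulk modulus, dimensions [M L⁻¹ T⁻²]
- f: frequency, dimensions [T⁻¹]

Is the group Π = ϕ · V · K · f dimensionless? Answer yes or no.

no

Sum the exponent of each base dimension across the product:
  M: [ϕ]_M + [V]_M + [K]_M + [f]_M = (-1) + (0) + (1) + (0) = 0
  L: [ϕ]_L + [V]_L + [K]_L + [f]_L = (-1) + (3) + (-1) + (0) = 1
  T: [ϕ]_T + [V]_T + [K]_T + [f]_T = (0) + (0) + (-2) + (-1) = -3
Net dimensions [L T⁻³] ≠ [1] — not dimensionless.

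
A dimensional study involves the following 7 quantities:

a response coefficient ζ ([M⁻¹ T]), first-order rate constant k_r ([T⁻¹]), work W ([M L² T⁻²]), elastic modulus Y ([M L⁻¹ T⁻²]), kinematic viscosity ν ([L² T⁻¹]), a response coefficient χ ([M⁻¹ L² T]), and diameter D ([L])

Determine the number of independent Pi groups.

4

There are 7 variables and 3 base dimensions (M, L, T).
The dimension matrix has rank 3.
Independent dimensionless groups: 7 − 3 = 4.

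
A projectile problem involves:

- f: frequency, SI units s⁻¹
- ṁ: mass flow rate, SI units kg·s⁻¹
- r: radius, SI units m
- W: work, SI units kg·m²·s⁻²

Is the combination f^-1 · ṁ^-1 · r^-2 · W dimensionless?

yes

Sum the exponent of each base dimension across the product:
  M: −[f]_M − [ṁ]_M − 2·[r]_M + [W]_M = −(0) − (1) − 2·(0) + (1) = 0
  L: −[f]_L − [ṁ]_L − 2·[r]_L + [W]_L = −(0) − (0) − 2·(1) + (2) = 0
  T: −[f]_T − [ṁ]_T − 2·[r]_T + [W]_T = −(-1) − (-1) − 2·(0) + (-2) = 0
All base exponents vanish — dimensionless.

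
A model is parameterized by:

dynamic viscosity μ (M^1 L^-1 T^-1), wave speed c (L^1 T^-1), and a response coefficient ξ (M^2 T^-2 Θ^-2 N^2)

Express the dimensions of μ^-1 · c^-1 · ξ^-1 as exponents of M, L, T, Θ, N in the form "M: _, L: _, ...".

Collect each base-dimension exponent across the product:
  M: −(1) − (0) − (2) = -3
  L: −(-1) − (1) − (0) = 0
  T: −(-1) − (-1) − (-2) = 4
  Θ: −(0) − (0) − (-2) = 2
  N: −(0) − (0) − (2) = -2
So the dimensions are [M⁻³ T⁴ Θ² N⁻²].

M: -3, L: 0, T: 4, Θ: 2, N: -2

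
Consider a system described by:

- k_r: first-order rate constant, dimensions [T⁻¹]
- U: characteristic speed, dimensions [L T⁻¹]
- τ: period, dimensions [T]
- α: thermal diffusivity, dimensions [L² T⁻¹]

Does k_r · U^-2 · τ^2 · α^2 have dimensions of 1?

Sum the exponent of each base dimension across the product:
  L: [k_r]_L − 2·[U]_L + 2·[τ]_L + 2·[α]_L = (0) − 2·(1) + 2·(0) + 2·(2) = 2
  T: [k_r]_T − 2·[U]_T + 2·[τ]_T + 2·[α]_T = (-1) − 2·(-1) + 2·(1) + 2·(-1) = 1
Net dimensions [L² T] ≠ [1] — not dimensionless.

no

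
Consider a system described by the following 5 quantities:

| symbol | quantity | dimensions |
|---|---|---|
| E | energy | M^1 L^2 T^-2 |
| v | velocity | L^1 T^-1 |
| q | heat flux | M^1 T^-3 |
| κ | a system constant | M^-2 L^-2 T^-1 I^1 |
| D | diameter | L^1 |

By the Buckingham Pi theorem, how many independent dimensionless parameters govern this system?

1

There are 5 variables and 4 base dimensions (M, L, T, I).
The dimension matrix has rank 4.
Independent dimensionless groups: 5 − 4 = 1.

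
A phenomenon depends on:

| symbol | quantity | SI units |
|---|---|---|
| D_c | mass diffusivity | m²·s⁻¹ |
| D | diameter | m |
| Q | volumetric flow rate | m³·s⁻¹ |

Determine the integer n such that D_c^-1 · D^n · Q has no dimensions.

-1

Balance the L exponent: (1)·n from D, plus −(2) + (3) = 1 from the rest, must sum to zero.
n + 1 = 0, so n = -1.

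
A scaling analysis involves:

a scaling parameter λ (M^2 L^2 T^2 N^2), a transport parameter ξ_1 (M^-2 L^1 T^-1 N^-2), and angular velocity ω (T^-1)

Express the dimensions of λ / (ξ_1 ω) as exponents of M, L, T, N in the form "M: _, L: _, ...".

M: 4, L: 1, T: 4, N: 4

Collect each base-dimension exponent across the product:
  M: (2) − (-2) − (0) = 4
  L: (2) − (1) − (0) = 1
  T: (2) − (-1) − (-1) = 4
  N: (2) − (-2) − (0) = 4
So the dimensions are [M⁴ L T⁴ N⁴].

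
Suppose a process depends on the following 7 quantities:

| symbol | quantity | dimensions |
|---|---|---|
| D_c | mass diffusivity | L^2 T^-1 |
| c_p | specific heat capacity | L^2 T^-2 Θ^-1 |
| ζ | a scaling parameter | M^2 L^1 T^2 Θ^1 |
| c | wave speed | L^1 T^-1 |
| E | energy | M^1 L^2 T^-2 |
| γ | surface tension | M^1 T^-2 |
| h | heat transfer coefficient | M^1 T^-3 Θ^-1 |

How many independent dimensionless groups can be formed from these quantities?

There are 7 variables and 4 base dimensions (M, L, T, Θ).
The dimension matrix has rank 4.
Independent dimensionless groups: 7 − 4 = 3.

3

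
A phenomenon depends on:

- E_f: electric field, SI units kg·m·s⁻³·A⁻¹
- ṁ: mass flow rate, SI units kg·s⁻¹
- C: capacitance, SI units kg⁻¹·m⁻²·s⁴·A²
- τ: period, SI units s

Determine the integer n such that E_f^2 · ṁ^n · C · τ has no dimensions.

Balance the M exponent: (1)·n from ṁ, plus 2·(1) + (-1) + (0) = 1 from the rest, must sum to zero.
n + 1 = 0, so n = -1.

-1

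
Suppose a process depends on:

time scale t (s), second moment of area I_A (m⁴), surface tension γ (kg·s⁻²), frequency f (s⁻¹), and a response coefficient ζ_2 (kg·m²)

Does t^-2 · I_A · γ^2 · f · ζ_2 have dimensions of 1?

no

Sum the exponent of each base dimension across the product:
  M: −2·[t]_M + [I_A]_M + 2·[γ]_M + [f]_M + [ζ_2]_M = −2·(0) + (0) + 2·(1) + (0) + (1) = 3
  L: −2·[t]_L + [I_A]_L + 2·[γ]_L + [f]_L + [ζ_2]_L = −2·(0) + (4) + 2·(0) + (0) + (2) = 6
  T: −2·[t]_T + [I_A]_T + 2·[γ]_T + [f]_T + [ζ_2]_T = −2·(1) + (0) + 2·(-2) + (-1) + (0) = -7
Net dimensions [M³ L⁶ T⁻⁷] ≠ [1] — not dimensionless.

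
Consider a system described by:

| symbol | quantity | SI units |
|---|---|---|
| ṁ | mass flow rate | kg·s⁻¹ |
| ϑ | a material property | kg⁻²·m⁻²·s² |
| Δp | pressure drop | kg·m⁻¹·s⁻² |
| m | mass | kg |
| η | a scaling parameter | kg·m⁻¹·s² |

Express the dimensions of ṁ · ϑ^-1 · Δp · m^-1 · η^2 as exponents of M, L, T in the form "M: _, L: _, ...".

Collect each base-dimension exponent across the product:
  M: (1) − (-2) + (1) − (1) + 2·(1) = 5
  L: (0) − (-2) + (-1) − (0) + 2·(-1) = -1
  T: (-1) − (2) + (-2) − (0) + 2·(2) = -1
So the dimensions are [M⁵ L⁻¹ T⁻¹].

M: 5, L: -1, T: -1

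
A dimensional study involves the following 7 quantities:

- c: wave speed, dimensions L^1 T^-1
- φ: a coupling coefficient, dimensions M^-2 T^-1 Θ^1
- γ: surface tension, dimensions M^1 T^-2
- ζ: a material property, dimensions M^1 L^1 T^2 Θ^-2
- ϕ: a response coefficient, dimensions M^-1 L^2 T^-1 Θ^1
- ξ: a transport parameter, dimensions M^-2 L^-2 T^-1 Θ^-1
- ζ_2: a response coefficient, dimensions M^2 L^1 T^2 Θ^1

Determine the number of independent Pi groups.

There are 7 variables and 4 base dimensions (M, L, T, Θ).
The dimension matrix has rank 4.
Independent dimensionless groups: 7 − 4 = 3.

3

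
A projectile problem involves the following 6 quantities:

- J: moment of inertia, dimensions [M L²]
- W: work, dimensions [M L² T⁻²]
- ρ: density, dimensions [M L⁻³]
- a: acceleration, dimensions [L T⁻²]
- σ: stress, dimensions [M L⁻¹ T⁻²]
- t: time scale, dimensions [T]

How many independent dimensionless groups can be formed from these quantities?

There are 6 variables and 3 base dimensions (M, L, T).
The dimension matrix has rank 3.
Independent dimensionless groups: 6 − 3 = 3.

3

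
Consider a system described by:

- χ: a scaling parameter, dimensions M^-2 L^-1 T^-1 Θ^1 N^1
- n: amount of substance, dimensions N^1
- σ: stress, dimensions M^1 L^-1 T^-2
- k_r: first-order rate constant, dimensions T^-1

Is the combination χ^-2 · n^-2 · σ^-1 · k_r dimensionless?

Sum the exponent of each base dimension across the product:
  M: −2·[χ]_M − 2·[n]_M − [σ]_M + [k_r]_M = −2·(-2) − 2·(0) − (1) + (0) = 3
  L: −2·[χ]_L − 2·[n]_L − [σ]_L + [k_r]_L = −2·(-1) − 2·(0) − (-1) + (0) = 3
  T: −2·[χ]_T − 2·[n]_T − [σ]_T + [k_r]_T = −2·(-1) − 2·(0) − (-2) + (-1) = 3
  Θ: −2·[χ]_Θ − 2·[n]_Θ − [σ]_Θ + [k_r]_Θ = −2·(1) − 2·(0) − (0) + (0) = -2
  N: −2·[χ]_N − 2·[n]_N − [σ]_N + [k_r]_N = −2·(1) − 2·(1) − (0) + (0) = -4
Net dimensions [M³ L³ T³ Θ⁻² N⁻⁴] ≠ [1] — not dimensionless.

no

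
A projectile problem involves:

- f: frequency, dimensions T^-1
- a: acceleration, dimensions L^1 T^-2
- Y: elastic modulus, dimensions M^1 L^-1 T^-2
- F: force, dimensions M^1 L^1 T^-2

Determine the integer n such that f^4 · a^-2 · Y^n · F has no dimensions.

-1

Balance the M exponent: (1)·n from Y, plus 4·(0) − 2·(0) + (1) = 1 from the rest, must sum to zero.
n + 1 = 0, so n = -1.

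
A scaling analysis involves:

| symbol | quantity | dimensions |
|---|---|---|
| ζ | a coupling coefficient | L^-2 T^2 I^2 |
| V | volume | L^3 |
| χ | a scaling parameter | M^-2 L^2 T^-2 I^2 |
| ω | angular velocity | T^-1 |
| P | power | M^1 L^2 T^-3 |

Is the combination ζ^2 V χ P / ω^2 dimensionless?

Sum the exponent of each base dimension across the product:
  M: 2·[ζ]_M + [V]_M + [χ]_M − 2·[ω]_M + [P]_M = 2·(0) + (0) + (-2) − 2·(0) + (1) = -1
  L: 2·[ζ]_L + [V]_L + [χ]_L − 2·[ω]_L + [P]_L = 2·(-2) + (3) + (2) − 2·(0) + (2) = 3
  T: 2·[ζ]_T + [V]_T + [χ]_T − 2·[ω]_T + [P]_T = 2·(2) + (0) + (-2) − 2·(-1) + (-3) = 1
  I: 2·[ζ]_I + [V]_I + [χ]_I − 2·[ω]_I + [P]_I = 2·(2) + (0) + (2) − 2·(0) + (0) = 6
Net dimensions [M⁻¹ L³ T I⁶] ≠ [1] — not dimensionless.

no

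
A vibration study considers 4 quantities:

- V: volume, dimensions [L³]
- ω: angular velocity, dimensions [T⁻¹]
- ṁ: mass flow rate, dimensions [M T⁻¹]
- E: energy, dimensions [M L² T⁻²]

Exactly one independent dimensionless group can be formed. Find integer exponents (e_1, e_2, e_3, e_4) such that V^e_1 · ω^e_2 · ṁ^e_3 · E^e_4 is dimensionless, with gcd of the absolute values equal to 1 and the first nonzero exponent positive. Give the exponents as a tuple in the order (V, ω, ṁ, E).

M: e_1·(0) + e_2·(0) + e_3·(1) + e_4·(1) = 0
L: e_1·(3) + e_2·(0) + e_3·(0) + e_4·(2) = 0
T: e_1·(0) + e_2·(-1) + e_3·(-1) + e_4·(-2) = 0
Solving this homogeneous linear system for the smallest-integer solution (first nonzero entry positive) gives (2, 3, 3, -3).

(2, 3, 3, -3)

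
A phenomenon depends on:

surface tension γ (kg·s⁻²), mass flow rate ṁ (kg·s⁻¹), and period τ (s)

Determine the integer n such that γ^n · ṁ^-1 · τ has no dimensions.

1

Balance the M exponent: (1)·n from γ, plus −(1) + (0) = -1 from the rest, must sum to zero.
n − 1 = 0, so n = 1.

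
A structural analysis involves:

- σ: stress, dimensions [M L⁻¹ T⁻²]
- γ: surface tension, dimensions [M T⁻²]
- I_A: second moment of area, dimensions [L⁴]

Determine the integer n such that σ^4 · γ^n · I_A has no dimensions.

-4

Balance the M exponent: (1)·n from γ, plus 4·(1) + (0) = 4 from the rest, must sum to zero.
n + 4 = 0, so n = -4.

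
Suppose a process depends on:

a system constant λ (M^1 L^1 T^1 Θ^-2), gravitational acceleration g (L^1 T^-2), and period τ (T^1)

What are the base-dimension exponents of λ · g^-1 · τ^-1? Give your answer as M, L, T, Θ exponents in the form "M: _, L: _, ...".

M: 1, L: 0, T: 2, Θ: -2

Collect each base-dimension exponent across the product:
  M: (1) − (0) − (0) = 1
  L: (1) − (1) − (0) = 0
  T: (1) − (-2) − (1) = 2
  Θ: (-2) − (0) − (0) = -2
So the dimensions are [M T² Θ⁻²].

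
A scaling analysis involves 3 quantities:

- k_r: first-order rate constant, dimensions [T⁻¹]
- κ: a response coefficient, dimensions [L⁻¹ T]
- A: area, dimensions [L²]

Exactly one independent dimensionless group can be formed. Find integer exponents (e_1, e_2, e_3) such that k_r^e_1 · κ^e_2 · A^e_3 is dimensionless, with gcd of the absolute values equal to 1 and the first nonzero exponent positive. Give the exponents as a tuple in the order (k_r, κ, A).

L: e_1·(0) + e_2·(-1) + e_3·(2) = 0
T: e_1·(-1) + e_2·(1) + e_3·(0) = 0
Solving this homogeneous linear system for the smallest-integer solution (first nonzero entry positive) gives (2, 2, 1).

(2, 2, 1)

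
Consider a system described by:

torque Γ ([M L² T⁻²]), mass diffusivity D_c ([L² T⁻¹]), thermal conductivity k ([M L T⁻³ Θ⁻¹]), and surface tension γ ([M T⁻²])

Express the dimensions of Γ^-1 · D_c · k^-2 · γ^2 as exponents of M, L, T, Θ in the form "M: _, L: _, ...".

M: -1, L: -2, T: 3, Θ: 2

Collect each base-dimension exponent across the product:
  M: −(1) + (0) − 2·(1) + 2·(1) = -1
  L: −(2) + (2) − 2·(1) + 2·(0) = -2
  T: −(-2) + (-1) − 2·(-3) + 2·(-2) = 3
  Θ: −(0) + (0) − 2·(-1) + 2·(0) = 2
So the dimensions are [M⁻¹ L⁻² T³ Θ²].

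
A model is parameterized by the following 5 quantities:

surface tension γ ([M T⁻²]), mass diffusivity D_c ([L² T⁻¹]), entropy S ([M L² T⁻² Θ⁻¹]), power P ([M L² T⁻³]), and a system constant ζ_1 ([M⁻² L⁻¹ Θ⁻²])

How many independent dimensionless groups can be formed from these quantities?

1

There are 5 variables and 4 base dimensions (M, L, T, Θ).
The dimension matrix has rank 4.
Independent dimensionless groups: 5 − 4 = 1.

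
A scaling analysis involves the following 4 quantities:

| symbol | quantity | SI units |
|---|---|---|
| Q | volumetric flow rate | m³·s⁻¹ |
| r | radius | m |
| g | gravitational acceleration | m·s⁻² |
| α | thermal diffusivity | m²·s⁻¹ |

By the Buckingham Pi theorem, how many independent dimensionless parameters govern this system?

2

There are 4 variables and 2 base dimensions (L, T).
The dimension matrix has rank 2.
Independent dimensionless groups: 4 − 2 = 2.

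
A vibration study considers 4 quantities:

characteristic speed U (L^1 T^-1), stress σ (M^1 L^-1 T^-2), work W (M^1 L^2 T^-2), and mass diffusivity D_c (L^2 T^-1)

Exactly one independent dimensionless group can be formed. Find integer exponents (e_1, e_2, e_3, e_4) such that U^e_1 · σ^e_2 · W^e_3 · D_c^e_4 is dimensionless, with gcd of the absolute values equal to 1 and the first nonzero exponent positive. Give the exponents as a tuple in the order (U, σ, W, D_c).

(3, -1, 1, -3)

M: e_1·(0) + e_2·(1) + e_3·(1) + e_4·(0) = 0
L: e_1·(1) + e_2·(-1) + e_3·(2) + e_4·(2) = 0
T: e_1·(-1) + e_2·(-2) + e_3·(-2) + e_4·(-1) = 0
Solving this homogeneous linear system for the smallest-integer solution (first nonzero entry positive) gives (3, -1, 1, -3).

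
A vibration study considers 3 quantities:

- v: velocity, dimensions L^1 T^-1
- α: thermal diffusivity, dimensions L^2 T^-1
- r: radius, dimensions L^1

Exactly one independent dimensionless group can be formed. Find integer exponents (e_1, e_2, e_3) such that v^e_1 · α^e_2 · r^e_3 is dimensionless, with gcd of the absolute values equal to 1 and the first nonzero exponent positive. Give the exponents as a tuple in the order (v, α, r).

(1, -1, 1)

L: e_1·(1) + e_2·(2) + e_3·(1) = 0
T: e_1·(-1) + e_2·(-1) + e_3·(0) = 0
Solving this homogeneous linear system for the smallest-integer solution (first nonzero entry positive) gives (1, -1, 1).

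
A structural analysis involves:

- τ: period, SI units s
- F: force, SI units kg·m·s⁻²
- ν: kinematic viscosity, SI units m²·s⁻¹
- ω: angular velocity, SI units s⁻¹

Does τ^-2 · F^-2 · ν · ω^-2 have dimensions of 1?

no

Sum the exponent of each base dimension across the product:
  M: −2·[τ]_M − 2·[F]_M + [ν]_M − 2·[ω]_M = −2·(0) − 2·(1) + (0) − 2·(0) = -2
  L: −2·[τ]_L − 2·[F]_L + [ν]_L − 2·[ω]_L = −2·(0) − 2·(1) + (2) − 2·(0) = 0
  T: −2·[τ]_T − 2·[F]_T + [ν]_T − 2·[ω]_T = −2·(1) − 2·(-2) + (-1) − 2·(-1) = 3
Net dimensions [M⁻² T³] ≠ [1] — not dimensionless.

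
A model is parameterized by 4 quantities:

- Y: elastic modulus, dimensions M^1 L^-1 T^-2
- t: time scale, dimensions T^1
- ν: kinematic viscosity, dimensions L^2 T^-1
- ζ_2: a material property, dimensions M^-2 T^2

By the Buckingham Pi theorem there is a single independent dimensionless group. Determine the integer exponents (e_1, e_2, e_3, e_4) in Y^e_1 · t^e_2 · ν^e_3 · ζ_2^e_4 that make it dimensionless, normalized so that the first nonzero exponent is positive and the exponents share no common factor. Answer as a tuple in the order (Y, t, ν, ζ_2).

M: e_1·(1) + e_2·(0) + e_3·(0) + e_4·(-2) = 0
L: e_1·(-1) + e_2·(0) + e_3·(2) + e_4·(0) = 0
T: e_1·(-2) + e_2·(1) + e_3·(-1) + e_4·(2) = 0
Solving this homogeneous linear system for the smallest-integer solution (first nonzero entry positive) gives (2, 3, 1, 1).

(2, 3, 1, 1)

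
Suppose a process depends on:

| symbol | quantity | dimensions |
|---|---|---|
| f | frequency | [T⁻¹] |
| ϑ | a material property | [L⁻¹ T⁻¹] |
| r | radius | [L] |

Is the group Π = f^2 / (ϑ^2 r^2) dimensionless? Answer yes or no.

Sum the exponent of each base dimension across the product:
  L: 2·[f]_L − 2·[ϑ]_L − 2·[r]_L = 2·(0) − 2·(-1) − 2·(1) = 0
  T: 2·[f]_T − 2·[ϑ]_T − 2·[r]_T = 2·(-1) − 2·(-1) − 2·(0) = 0
All base exponents vanish — dimensionless.

yes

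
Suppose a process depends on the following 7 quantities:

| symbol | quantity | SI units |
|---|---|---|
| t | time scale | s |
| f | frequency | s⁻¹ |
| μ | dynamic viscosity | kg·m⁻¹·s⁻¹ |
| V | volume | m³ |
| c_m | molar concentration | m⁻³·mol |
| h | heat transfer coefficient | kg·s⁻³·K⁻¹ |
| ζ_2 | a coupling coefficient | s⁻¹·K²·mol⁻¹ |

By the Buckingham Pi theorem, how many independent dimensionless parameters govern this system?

2

There are 7 variables and 5 base dimensions (M, L, T, Θ, N).
The dimension matrix has rank 5.
Independent dimensionless groups: 7 − 5 = 2.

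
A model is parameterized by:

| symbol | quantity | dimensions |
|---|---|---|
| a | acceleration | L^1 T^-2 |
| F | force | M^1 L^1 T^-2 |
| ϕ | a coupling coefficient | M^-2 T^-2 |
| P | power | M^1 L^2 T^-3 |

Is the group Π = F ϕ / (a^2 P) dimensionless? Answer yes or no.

no

Sum the exponent of each base dimension across the product:
  M: −2·[a]_M + [F]_M + [ϕ]_M − [P]_M = −2·(0) + (1) + (-2) − (1) = -2
  L: −2·[a]_L + [F]_L + [ϕ]_L − [P]_L = −2·(1) + (1) + (0) − (2) = -3
  T: −2·[a]_T + [F]_T + [ϕ]_T − [P]_T = −2·(-2) + (-2) + (-2) − (-3) = 3
Net dimensions [M⁻² L⁻³ T³] ≠ [1] — not dimensionless.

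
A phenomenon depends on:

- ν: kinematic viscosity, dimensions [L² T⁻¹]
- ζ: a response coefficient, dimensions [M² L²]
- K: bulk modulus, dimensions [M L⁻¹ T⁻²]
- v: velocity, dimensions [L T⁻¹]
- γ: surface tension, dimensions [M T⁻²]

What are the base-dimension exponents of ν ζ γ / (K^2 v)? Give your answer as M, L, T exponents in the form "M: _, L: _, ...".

Collect each base-dimension exponent across the product:
  M: (0) + (2) − 2·(1) − (0) + (1) = 1
  L: (2) + (2) − 2·(-1) − (1) + (0) = 5
  T: (-1) + (0) − 2·(-2) − (-1) + (-2) = 2
So the dimensions are [M L⁵ T²].

M: 1, L: 5, T: 2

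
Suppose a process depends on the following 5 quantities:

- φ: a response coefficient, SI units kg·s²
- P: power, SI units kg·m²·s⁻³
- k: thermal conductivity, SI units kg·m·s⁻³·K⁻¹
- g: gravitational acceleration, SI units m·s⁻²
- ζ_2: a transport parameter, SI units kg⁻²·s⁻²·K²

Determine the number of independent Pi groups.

1

There are 5 variables and 4 base dimensions (M, L, T, Θ).
The dimension matrix has rank 4.
Independent dimensionless groups: 5 − 4 = 1.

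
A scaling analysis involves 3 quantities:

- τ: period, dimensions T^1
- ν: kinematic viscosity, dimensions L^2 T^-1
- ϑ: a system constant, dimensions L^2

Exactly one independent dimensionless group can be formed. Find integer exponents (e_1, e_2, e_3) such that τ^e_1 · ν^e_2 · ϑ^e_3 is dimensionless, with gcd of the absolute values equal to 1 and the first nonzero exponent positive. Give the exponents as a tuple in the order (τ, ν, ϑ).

(1, 1, -1)

L: e_1·(0) + e_2·(2) + e_3·(2) = 0
T: e_1·(1) + e_2·(-1) + e_3·(0) = 0
Solving this homogeneous linear system for the smallest-integer solution (first nonzero entry positive) gives (1, 1, -1).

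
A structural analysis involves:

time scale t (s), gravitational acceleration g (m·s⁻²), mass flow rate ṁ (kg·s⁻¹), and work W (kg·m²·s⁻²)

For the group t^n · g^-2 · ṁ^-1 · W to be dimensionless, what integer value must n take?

Balance the T exponent: (1)·n from t, plus −2·(-2) − (-1) + (-2) = 3 from the rest, must sum to zero.
n + 3 = 0, so n = -3.

-3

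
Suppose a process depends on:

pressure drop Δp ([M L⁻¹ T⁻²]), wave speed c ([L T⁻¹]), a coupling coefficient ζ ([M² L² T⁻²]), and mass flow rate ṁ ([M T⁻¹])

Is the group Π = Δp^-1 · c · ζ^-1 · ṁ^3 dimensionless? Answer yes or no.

yes

Sum the exponent of each base dimension across the product:
  M: −[Δp]_M + [c]_M − [ζ]_M + 3·[ṁ]_M = −(1) + (0) − (2) + 3·(1) = 0
  L: −[Δp]_L + [c]_L − [ζ]_L + 3·[ṁ]_L = −(-1) + (1) − (2) + 3·(0) = 0
  T: −[Δp]_T + [c]_T − [ζ]_T + 3·[ṁ]_T = −(-2) + (-1) − (-2) + 3·(-1) = 0
All base exponents vanish — dimensionless.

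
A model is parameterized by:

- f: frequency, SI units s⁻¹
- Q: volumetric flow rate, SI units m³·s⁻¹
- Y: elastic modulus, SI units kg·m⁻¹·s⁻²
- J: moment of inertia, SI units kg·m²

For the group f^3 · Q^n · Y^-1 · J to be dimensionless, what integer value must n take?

Balance the L exponent: (3)·n from Q, plus 3·(0) − (-1) + (2) = 3 from the rest, must sum to zero.
3n + 3 = 0, so n = -1.

-1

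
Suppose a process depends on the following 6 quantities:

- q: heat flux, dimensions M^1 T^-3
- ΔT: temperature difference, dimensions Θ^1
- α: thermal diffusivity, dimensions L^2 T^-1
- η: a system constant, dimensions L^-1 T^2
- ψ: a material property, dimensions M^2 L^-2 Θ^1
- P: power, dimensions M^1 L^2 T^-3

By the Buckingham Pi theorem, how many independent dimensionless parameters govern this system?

2

There are 6 variables and 4 base dimensions (M, L, T, Θ).
The dimension matrix has rank 4.
Independent dimensionless groups: 6 − 4 = 2.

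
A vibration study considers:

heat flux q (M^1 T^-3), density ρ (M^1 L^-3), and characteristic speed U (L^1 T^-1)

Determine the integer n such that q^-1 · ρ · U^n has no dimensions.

3

Balance the L exponent: (1)·n from U, plus −(0) + (-3) = -3 from the rest, must sum to zero.
n − 3 = 0, so n = 3.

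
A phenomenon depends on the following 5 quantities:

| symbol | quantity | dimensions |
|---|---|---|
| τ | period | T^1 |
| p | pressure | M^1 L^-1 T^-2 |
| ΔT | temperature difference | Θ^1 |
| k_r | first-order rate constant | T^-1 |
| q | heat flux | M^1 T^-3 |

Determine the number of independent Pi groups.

There are 5 variables and 4 base dimensions (M, L, T, Θ).
The dimension matrix has rank 4.
Independent dimensionless groups: 5 − 4 = 1.

1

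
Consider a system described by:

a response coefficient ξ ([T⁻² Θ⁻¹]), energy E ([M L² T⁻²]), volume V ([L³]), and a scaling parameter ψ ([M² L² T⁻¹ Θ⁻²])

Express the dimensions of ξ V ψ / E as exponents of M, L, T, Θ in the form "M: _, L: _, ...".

Collect each base-dimension exponent across the product:
  M: (0) − (1) + (0) + (2) = 1
  L: (0) − (2) + (3) + (2) = 3
  T: (-2) − (-2) + (0) + (-1) = -1
  Θ: (-1) − (0) + (0) + (-2) = -3
So the dimensions are [M L³ T⁻¹ Θ⁻³].

M: 1, L: 3, T: -1, Θ: -3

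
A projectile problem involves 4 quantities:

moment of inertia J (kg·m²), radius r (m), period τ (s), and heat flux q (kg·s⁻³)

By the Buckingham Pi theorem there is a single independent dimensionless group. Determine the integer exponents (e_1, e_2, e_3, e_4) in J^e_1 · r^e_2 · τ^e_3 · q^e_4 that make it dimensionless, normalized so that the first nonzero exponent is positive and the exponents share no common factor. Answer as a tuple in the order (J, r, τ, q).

M: e_1·(1) + e_2·(0) + e_3·(0) + e_4·(1) = 0
L: e_1·(2) + e_2·(1) + e_3·(0) + e_4·(0) = 0
T: e_1·(0) + e_2·(0) + e_3·(1) + e_4·(-3) = 0
Solving this homogeneous linear system for the smallest-integer solution (first nonzero entry positive) gives (1, -2, -3, -1).

(1, -2, -3, -1)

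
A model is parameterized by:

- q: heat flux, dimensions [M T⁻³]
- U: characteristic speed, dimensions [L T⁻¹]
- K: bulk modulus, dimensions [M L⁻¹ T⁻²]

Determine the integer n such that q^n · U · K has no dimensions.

-1

Balance the M exponent: (1)·n from q, plus (0) + (1) = 1 from the rest, must sum to zero.
n + 1 = 0, so n = -1.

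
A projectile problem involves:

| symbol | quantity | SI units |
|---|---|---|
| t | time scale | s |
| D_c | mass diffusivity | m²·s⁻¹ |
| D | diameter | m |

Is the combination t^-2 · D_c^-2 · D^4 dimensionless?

Sum the exponent of each base dimension across the product:
  L: −2·[t]_L − 2·[D_c]_L + 4·[D]_L = −2·(0) − 2·(2) + 4·(1) = 0
  T: −2·[t]_T − 2·[D_c]_T + 4·[D]_T = −2·(1) − 2·(-1) + 4·(0) = 0
All base exponents vanish — dimensionless.

yes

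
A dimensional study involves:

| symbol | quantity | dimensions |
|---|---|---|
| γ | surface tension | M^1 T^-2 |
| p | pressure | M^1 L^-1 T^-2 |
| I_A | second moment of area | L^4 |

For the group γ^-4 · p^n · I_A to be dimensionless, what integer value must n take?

Balance the M exponent: (1)·n from p, plus −4·(1) + (0) = -4 from the rest, must sum to zero.
n − 4 = 0, so n = 4.

4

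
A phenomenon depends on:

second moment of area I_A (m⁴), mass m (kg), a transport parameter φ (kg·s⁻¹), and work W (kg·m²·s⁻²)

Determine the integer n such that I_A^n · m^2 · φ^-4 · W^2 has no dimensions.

-1

Balance the L exponent: (4)·n from I_A, plus 2·(0) − 4·(0) + 2·(2) = 4 from the rest, must sum to zero.
4n + 4 = 0, so n = -1.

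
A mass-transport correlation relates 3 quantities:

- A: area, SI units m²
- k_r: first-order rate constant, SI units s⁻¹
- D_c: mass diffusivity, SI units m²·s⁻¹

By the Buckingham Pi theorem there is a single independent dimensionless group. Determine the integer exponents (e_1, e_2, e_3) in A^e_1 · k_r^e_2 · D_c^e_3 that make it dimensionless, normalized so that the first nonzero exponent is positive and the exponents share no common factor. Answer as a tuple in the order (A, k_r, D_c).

L: e_1·(2) + e_2·(0) + e_3·(2) = 0
T: e_1·(0) + e_2·(-1) + e_3·(-1) = 0
Solving this homogeneous linear system for the smallest-integer solution (first nonzero entry positive) gives (1, 1, -1).

(1, 1, -1)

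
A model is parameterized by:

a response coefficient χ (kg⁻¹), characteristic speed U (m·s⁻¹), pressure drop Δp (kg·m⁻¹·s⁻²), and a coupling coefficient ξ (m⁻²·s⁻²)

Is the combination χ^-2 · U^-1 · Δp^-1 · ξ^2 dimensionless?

Sum the exponent of each base dimension across the product:
  M: −2·[χ]_M − [U]_M − [Δp]_M + 2·[ξ]_M = −2·(-1) − (0) − (1) + 2·(0) = 1
  L: −2·[χ]_L − [U]_L − [Δp]_L + 2·[ξ]_L = −2·(0) − (1) − (-1) + 2·(-2) = -4
  T: −2·[χ]_T − [U]_T − [Δp]_T + 2·[ξ]_T = −2·(0) − (-1) − (-2) + 2·(-2) = -1
Net dimensions [M L⁻⁴ T⁻¹] ≠ [1] — not dimensionless.

no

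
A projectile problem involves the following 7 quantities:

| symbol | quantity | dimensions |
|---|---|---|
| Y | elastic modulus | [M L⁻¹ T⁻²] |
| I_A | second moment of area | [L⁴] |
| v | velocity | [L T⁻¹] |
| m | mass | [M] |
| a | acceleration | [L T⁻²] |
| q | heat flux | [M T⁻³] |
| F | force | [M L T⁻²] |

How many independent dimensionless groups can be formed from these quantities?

There are 7 variables and 3 base dimensions (M, L, T).
The dimension matrix has rank 3.
Independent dimensionless groups: 7 − 3 = 4.

4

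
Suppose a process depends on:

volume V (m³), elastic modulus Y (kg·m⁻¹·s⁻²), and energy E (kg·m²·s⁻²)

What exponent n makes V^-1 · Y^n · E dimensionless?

-1

Balance the M exponent: (1)·n from Y, plus −(0) + (1) = 1 from the rest, must sum to zero.
n + 1 = 0, so n = -1.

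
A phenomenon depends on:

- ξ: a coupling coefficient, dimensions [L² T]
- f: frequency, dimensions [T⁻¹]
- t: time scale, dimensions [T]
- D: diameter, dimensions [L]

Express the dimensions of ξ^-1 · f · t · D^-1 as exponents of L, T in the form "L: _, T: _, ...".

Collect each base-dimension exponent across the product:
  L: −(2) + (0) + (0) − (1) = -3
  T: −(1) + (-1) + (1) − (0) = -1
So the dimensions are [L⁻³ T⁻¹].

L: -3, T: -1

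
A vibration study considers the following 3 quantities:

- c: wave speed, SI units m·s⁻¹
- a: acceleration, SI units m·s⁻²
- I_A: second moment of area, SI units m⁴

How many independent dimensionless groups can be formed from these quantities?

There are 3 variables and 2 base dimensions (L, T).
The dimension matrix has rank 2.
Independent dimensionless groups: 3 − 2 = 1.

1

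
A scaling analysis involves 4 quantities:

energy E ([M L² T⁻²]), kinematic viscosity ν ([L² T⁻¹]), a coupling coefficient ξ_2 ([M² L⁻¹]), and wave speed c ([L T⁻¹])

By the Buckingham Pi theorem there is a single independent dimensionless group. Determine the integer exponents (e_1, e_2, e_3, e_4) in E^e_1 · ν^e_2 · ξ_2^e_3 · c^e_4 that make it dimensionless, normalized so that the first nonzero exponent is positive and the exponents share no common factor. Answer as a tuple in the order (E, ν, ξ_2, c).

M: e_1·(1) + e_2·(0) + e_3·(2) + e_4·(0) = 0
L: e_1·(2) + e_2·(2) + e_3·(-1) + e_4·(1) = 0
T: e_1·(-2) + e_2·(-1) + e_3·(0) + e_4·(-1) = 0
Solving this homogeneous linear system for the smallest-integer solution (first nonzero entry positive) gives (2, -1, -1, -3).

(2, -1, -1, -3)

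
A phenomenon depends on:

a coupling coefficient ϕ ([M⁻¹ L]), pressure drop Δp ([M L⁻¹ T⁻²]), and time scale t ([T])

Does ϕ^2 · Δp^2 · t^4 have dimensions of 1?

yes

Sum the exponent of each base dimension across the product:
  M: 2·[ϕ]_M + 2·[Δp]_M + 4·[t]_M = 2·(-1) + 2·(1) + 4·(0) = 0
  L: 2·[ϕ]_L + 2·[Δp]_L + 4·[t]_L = 2·(1) + 2·(-1) + 4·(0) = 0
  T: 2·[ϕ]_T + 2·[Δp]_T + 4·[t]_T = 2·(0) + 2·(-2) + 4·(1) = 0
All base exponents vanish — dimensionless.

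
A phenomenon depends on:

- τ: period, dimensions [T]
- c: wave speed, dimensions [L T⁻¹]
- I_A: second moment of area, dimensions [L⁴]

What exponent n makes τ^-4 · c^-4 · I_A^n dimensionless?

Balance the L exponent: (4)·n from I_A, plus −4·(0) − 4·(1) = -4 from the rest, must sum to zero.
4n − 4 = 0, so n = 1.

1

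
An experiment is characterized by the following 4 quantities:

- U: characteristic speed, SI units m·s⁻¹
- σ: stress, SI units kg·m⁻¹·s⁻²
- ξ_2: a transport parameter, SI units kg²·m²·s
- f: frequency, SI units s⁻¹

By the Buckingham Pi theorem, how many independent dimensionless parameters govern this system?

There are 4 variables and 3 base dimensions (M, L, T).
The dimension matrix has rank 3.
Independent dimensionless groups: 4 − 3 = 1.

1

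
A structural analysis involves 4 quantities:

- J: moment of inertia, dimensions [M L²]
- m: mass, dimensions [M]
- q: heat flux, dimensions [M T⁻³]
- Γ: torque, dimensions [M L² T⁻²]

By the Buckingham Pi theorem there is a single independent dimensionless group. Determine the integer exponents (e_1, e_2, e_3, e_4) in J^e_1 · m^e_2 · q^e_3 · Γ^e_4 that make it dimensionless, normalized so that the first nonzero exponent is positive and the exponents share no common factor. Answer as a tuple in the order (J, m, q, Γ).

M: e_1·(1) + e_2·(1) + e_3·(1) + e_4·(1) = 0
L: e_1·(2) + e_2·(0) + e_3·(0) + e_4·(2) = 0
T: e_1·(0) + e_2·(0) + e_3·(-3) + e_4·(-2) = 0
Solving this homogeneous linear system for the smallest-integer solution (first nonzero entry positive) gives (3, -2, 2, -3).

(3, -2, 2, -3)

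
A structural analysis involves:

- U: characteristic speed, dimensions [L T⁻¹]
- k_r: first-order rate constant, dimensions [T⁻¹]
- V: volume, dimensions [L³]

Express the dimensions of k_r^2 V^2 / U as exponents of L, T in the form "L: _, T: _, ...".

Collect each base-dimension exponent across the product:
  L: −(1) + 2·(0) + 2·(3) = 5
  T: −(-1) + 2·(-1) + 2·(0) = -1
So the dimensions are [L⁵ T⁻¹].

L: 5, T: -1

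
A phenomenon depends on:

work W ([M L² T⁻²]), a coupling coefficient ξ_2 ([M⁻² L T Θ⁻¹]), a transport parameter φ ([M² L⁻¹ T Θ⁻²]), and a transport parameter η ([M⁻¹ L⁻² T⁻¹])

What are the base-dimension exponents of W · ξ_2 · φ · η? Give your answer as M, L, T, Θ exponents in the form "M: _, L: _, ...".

M: 0, L: 0, T: -1, Θ: -3

Collect each base-dimension exponent across the product:
  M: (1) + (-2) + (2) + (-1) = 0
  L: (2) + (1) + (-1) + (-2) = 0
  T: (-2) + (1) + (1) + (-1) = -1
  Θ: (0) + (-1) + (-2) + (0) = -3
So the dimensions are [T⁻¹ Θ⁻³].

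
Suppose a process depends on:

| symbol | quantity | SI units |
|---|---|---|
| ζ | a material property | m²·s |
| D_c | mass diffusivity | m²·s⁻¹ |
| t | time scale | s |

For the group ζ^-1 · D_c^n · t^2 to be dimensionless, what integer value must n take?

1

Balance the L exponent: (2)·n from D_c, plus −(2) + 2·(0) = -2 from the rest, must sum to zero.
2n − 2 = 0, so n = 1.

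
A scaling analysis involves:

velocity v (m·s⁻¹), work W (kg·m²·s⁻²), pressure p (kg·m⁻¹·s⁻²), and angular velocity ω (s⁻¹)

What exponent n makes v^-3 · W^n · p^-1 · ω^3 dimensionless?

1

Balance the M exponent: (1)·n from W, plus −3·(0) − (1) + 3·(0) = -1 from the rest, must sum to zero.
n − 1 = 0, so n = 1.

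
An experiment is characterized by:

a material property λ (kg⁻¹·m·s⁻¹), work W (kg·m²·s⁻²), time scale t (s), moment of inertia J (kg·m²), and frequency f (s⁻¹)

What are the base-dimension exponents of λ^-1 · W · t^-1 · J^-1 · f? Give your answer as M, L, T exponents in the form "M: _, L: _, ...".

Collect each base-dimension exponent across the product:
  M: −(-1) + (1) − (0) − (1) + (0) = 1
  L: −(1) + (2) − (0) − (2) + (0) = -1
  T: −(-1) + (-2) − (1) − (0) + (-1) = -3
So the dimensions are [M L⁻¹ T⁻³].

M: 1, L: -1, T: -3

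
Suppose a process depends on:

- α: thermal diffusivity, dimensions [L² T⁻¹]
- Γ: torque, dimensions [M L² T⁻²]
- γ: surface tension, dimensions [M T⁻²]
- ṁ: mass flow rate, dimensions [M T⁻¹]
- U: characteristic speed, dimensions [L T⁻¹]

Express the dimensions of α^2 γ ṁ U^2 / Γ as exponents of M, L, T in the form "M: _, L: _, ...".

Collect each base-dimension exponent across the product:
  M: 2·(0) − (1) + (1) + (1) + 2·(0) = 1
  L: 2·(2) − (2) + (0) + (0) + 2·(1) = 4
  T: 2·(-1) − (-2) + (-2) + (-1) + 2·(-1) = -5
So the dimensions are [M L⁴ T⁻⁵].

M: 1, L: 4, T: -5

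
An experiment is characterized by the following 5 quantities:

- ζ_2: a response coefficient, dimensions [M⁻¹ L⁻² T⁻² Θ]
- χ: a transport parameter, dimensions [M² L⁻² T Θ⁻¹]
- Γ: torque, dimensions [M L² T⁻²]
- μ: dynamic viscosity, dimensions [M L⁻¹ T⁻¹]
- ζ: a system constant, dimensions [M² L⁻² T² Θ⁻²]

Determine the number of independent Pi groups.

There are 5 variables and 4 base dimensions (M, L, T, Θ).
The dimension matrix has rank 4.
Independent dimensionless groups: 5 − 4 = 1.

1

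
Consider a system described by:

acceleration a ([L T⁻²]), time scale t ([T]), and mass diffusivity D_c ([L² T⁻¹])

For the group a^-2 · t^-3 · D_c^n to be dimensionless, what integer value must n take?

Balance the L exponent: (2)·n from D_c, plus −2·(1) − 3·(0) = -2 from the rest, must sum to zero.
2n − 2 = 0, so n = 1.

1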